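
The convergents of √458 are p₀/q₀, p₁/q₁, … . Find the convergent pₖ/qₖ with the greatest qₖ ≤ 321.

4537/212

√458 = [21; 2, 2, 42, …] (period length 3).
Convergents:
  p_0/q_0 = 21/1
  p_1/q_1 = 43/2
  p_2/q_2 = 107/5
  p_3/q_3 = 4537/212
  p_4/q_4 = 9181/429
q_3 = 212 ≤ 321 < 429 = q_4, so the answer is 4537/212.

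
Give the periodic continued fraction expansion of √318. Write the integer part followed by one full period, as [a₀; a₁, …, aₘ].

a₀ = ⌊√318⌋ = 17.
With m₀=0, d₀=1 and mₖ₊₁ = dₖaₖ − mₖ, dₖ₊₁ = (n − mₖ₊₁²)/dₖ, aₖ₊₁ = ⌊(a₀+mₖ₊₁)/dₖ₊₁⌋:
  k=1: m=17, d=29, a=1
  k=2: m=12, d=6, a=4
  k=3: m=12, d=29, a=1
  k=4: m=17, d=1, a=34
d=1 and a=2a₀=34 at k=4, so the next step gives (m, d) = (17, 29) again — its k=1 value — and the period has length 4.

[17; 1, 4, 1, 34]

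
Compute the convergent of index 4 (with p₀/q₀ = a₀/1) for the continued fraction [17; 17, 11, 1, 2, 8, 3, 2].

10201/598

Using pₖ = aₖpₖ₋₁ + pₖ₋₂, qₖ = aₖqₖ₋₁ + qₖ₋₂ (with p₋₁=1, p₋₂=0, q₋₁=0, q₋₂=1):
  k=0: a=17, p=17, q=1
  k=1: a=17, p=290, q=17
  k=2: a=11, p=3207, q=188
  k=3: a=1, p=3497, q=205
  k=4: a=2, p=10201, q=598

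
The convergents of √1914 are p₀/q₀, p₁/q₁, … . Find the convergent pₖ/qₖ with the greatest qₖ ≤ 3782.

61249/1400

√1914 = [43; 1, 2, 1, 86, …] (period length 4).
Convergents:
  p_0/q_0 = 43/1
  p_1/q_1 = 44/1
  p_2/q_2 = 131/3
  p_3/q_3 = 175/4
  p_4/q_4 = 15181/347
  p_5/q_5 = 15356/351
  p_6/q_6 = 45893/1049
  p_7/q_7 = 61249/1400
  p_8/q_8 = 5313307/121449
q_7 = 1400 ≤ 3782 < 121449 = q_8, so the answer is 61249/1400.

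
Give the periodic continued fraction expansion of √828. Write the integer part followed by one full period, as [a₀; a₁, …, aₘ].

a₀ = ⌊√828⌋ = 28.
With m₀=0, d₀=1 and mₖ₊₁ = dₖaₖ − mₖ, dₖ₊₁ = (n − mₖ₊₁²)/dₖ, aₖ₊₁ = ⌊(a₀+mₖ₊₁)/dₖ₊₁⌋:
  k=1: m=28, d=44, a=1
  k=2: m=16, d=13, a=3
  k=3: m=23, d=23, a=2
  k=4: m=23, d=13, a=3
  k=5: m=16, d=44, a=1
  k=6: m=28, d=1, a=56
d=1 and a=2a₀=56 at k=6, so the next step gives (m, d) = (28, 44) again — its k=1 value — and the period has length 6.

[28; 1, 3, 2, 3, 1, 56]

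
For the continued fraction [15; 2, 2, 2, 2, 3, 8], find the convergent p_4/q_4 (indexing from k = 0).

447/29

Using pₖ = aₖpₖ₋₁ + pₖ₋₂, qₖ = aₖqₖ₋₁ + qₖ₋₂ (with p₋₁=1, p₋₂=0, q₋₁=0, q₋₂=1):
  k=0: a=15, p=15, q=1
  k=1: a=2, p=31, q=2
  k=2: a=2, p=77, q=5
  k=3: a=2, p=185, q=12
  k=4: a=2, p=447, q=29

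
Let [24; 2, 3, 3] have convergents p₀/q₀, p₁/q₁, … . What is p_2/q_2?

Using pₖ = aₖpₖ₋₁ + pₖ₋₂, qₖ = aₖqₖ₋₁ + qₖ₋₂ (with p₋₁=1, p₋₂=0, q₋₁=0, q₋₂=1):
  k=0: a=24, p=24, q=1
  k=1: a=2, p=49, q=2
  k=2: a=3, p=171, q=7

171/7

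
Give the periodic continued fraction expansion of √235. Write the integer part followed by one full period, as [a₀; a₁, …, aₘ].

[15; 3, 30]

a₀ = ⌊√235⌋ = 15.
With m₀=0, d₀=1 and mₖ₊₁ = dₖaₖ − mₖ, dₖ₊₁ = (n − mₖ₊₁²)/dₖ, aₖ₊₁ = ⌊(a₀+mₖ₊₁)/dₖ₊₁⌋:
  k=1: m=15, d=10, a=3
  k=2: m=15, d=1, a=30
d=1 and a=2a₀=30 at k=2, so the next step gives (m, d) = (15, 10) again — its k=1 value — and the period has length 2.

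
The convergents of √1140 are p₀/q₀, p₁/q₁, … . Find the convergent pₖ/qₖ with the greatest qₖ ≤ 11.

135/4

√1140 = [33; 1, 3, 4, 3, 1, 66, …] (period length 6).
Convergents:
  p_0/q_0 = 33/1
  p_1/q_1 = 34/1
  p_2/q_2 = 135/4
  p_3/q_3 = 574/17
q_2 = 4 ≤ 11 < 17 = q_3, so the answer is 135/4.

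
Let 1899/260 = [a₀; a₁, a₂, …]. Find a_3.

1899 = 7·260 + 79   →  a_0 = 7
260 = 3·79 + 23   →  a_1 = 3
79 = 3·23 + 10   →  a_2 = 3
23 = 2·10 + 3   →  a_3 = 2

2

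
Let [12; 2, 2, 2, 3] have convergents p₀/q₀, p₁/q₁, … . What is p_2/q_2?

62/5

Using pₖ = aₖpₖ₋₁ + pₖ₋₂, qₖ = aₖqₖ₋₁ + qₖ₋₂ (with p₋₁=1, p₋₂=0, q₋₁=0, q₋₂=1):
  k=0: a=12, p=12, q=1
  k=1: a=2, p=25, q=2
  k=2: a=2, p=62, q=5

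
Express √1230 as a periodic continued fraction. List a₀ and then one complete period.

a₀ = ⌊√1230⌋ = 35.
With m₀=0, d₀=1 and mₖ₊₁ = dₖaₖ − mₖ, dₖ₊₁ = (n − mₖ₊₁²)/dₖ, aₖ₊₁ = ⌊(a₀+mₖ₊₁)/dₖ₊₁⌋:
  k=1: m=35, d=5, a=14
  k=2: m=35, d=1, a=70
d=1 and a=2a₀=70 at k=2, so the next step gives (m, d) = (35, 5) again — its k=1 value — and the period has length 2.

[35; 14, 70]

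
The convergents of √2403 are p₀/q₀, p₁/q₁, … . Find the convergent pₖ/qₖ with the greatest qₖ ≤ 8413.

235445/4803

√2403 = [49; 49, 98, …] (period length 2).
Convergents:
  p_0/q_0 = 49/1
  p_1/q_1 = 2402/49
  p_2/q_2 = 235445/4803
  p_3/q_3 = 11539207/235396
q_2 = 4803 ≤ 8413 < 235396 = q_3, so the answer is 235445/4803.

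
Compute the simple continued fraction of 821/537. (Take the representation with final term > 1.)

[1; 1, 1, 8, 6, 5]

821 = 1×537 + 284
537 = 1×284 + 253
284 = 1×253 + 31
253 = 8×31 + 5
31 = 6×5 + 1
5 = 5×1 + 0  (stop)
So 821/537 = [1; 1, 1, 8, 6, 5].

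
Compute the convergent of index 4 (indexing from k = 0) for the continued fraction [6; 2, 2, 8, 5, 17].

1377/215

Using pₖ = aₖpₖ₋₁ + pₖ₋₂, qₖ = aₖqₖ₋₁ + qₖ₋₂ (with p₋₁=1, p₋₂=0, q₋₁=0, q₋₂=1):
  k=0: a=6, p=6, q=1
  k=1: a=2, p=13, q=2
  k=2: a=2, p=32, q=5
  k=3: a=8, p=269, q=42
  k=4: a=5, p=1377, q=215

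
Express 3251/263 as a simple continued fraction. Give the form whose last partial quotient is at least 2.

3251 = 12*263 + 95
263 = 2*95 + 73
95 = 1*73 + 22
73 = 3*22 + 7
22 = 3*7 + 1
7 = 7*1 + 0  (stop)
So 3251/263 = [12; 2, 1, 3, 3, 7].

[12; 2, 1, 3, 3, 7]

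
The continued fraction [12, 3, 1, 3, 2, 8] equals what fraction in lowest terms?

Using pₖ = aₖpₖ₋₁ + pₖ₋₂ and qₖ = aₖqₖ₋₁ + qₖ₋₂:
  k=0: a=12, p=12, q=1
  k=1: a=3, p=37, q=3
  k=2: a=1, p=49, q=4
  k=3: a=3, p=184, q=15
  k=4: a=2, p=417, q=34
  k=5: a=8, p=3520, q=287

3520/287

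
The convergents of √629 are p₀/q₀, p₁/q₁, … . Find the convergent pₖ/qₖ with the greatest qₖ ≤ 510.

7850/313

√629 = [25; 12, 1, 1, 12, 50, …] (period length 5).
Convergents:
  p_0/q_0 = 25/1
  p_1/q_1 = 301/12
  p_2/q_2 = 326/13
  p_3/q_3 = 627/25
  p_4/q_4 = 7850/313
  p_5/q_5 = 393127/15675
q_4 = 313 ≤ 510 < 15675 = q_5, so the answer is 7850/313.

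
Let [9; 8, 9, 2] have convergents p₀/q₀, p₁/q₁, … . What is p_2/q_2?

Using pₖ = aₖpₖ₋₁ + pₖ₋₂, qₖ = aₖqₖ₋₁ + qₖ₋₂ (with p₋₁=1, p₋₂=0, q₋₁=0, q₋₂=1):
  k=0: a=9, p=9, q=1
  k=1: a=8, p=73, q=8
  k=2: a=9, p=666, q=73

666/73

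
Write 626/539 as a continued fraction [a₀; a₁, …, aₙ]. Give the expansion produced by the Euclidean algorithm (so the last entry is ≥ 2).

626 = 1·539 + 87
539 = 6·87 + 17
87 = 5·17 + 2
17 = 8·2 + 1
2 = 2·1 + 0  (stop)
So 626/539 = [1; 6, 5, 8, 2].

[1; 6, 5, 8, 2]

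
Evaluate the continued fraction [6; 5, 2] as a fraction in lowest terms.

Fold from the inside: start with 2/1.
  5 + 1/2 = 11/2
  6 + 2/11 = 68/11

68/11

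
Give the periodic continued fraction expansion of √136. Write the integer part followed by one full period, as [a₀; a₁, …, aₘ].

a₀ = ⌊√136⌋ = 11.

[11; 1, 1, 1, 22]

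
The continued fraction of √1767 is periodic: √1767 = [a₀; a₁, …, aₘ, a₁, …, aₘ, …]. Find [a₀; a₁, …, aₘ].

[42; 28, 84]

a₀ = ⌊√1767⌋ = 42.
With m₀=0, d₀=1 and mₖ₊₁ = dₖaₖ − mₖ, dₖ₊₁ = (n − mₖ₊₁²)/dₖ, aₖ₊₁ = ⌊(a₀+mₖ₊₁)/dₖ₊₁⌋:
  k=1: m=42, d=3, a=28
  k=2: m=42, d=1, a=84
d=1 and a=2a₀=84 at k=2, so the next step gives (m, d) = (42, 3) again — its k=1 value — and the period has length 2.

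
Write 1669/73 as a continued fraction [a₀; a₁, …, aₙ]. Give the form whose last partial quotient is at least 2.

1669 = 22×73 + 63
73 = 1×63 + 10
63 = 6×10 + 3
10 = 3×3 + 1
3 = 3×1 + 0  (stop)
So 1669/73 = [22; 1, 6, 3, 3].

[22; 1, 6, 3, 3]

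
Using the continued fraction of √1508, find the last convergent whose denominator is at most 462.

17902/461

√1508 = [38; 1, 4, 1, 76, …] (period length 4).
Convergents:
  p_0/q_0 = 38/1
  p_1/q_1 = 39/1
  p_2/q_2 = 194/5
  p_3/q_3 = 233/6
  p_4/q_4 = 17902/461
  p_5/q_5 = 18135/467
q_4 = 461 ≤ 462 < 467 = q_5, so the answer is 17902/461.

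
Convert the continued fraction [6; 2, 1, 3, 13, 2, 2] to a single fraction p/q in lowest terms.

4785/752

Using pₖ = aₖpₖ₋₁ + pₖ₋₂ and qₖ = aₖqₖ₋₁ + qₖ₋₂:
  k=0: a=6, p=6, q=1
  k=1: a=2, p=13, q=2
  k=2: a=1, p=19, q=3
  k=3: a=3, p=70, q=11
  k=4: a=13, p=929, q=146
  k=5: a=2, p=1928, q=303
  k=6: a=2, p=4785, q=752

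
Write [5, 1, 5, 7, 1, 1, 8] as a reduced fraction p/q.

Fold from the inside: start with 8/1.
  1 + 1/8 = 9/8
  1 + 8/9 = 17/9
  7 + 9/17 = 128/17
  5 + 17/128 = 657/128
  1 + 128/657 = 785/657
  5 + 657/785 = 4582/785

4582/785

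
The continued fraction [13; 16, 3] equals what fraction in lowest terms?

Fold from the inside: start with 3/1.
  16 + 1/3 = 49/3
  13 + 3/49 = 640/49

640/49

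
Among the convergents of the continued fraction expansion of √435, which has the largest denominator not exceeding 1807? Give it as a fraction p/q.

√435 = [20; 1, 5, 1, 40, …] (period length 4).
Convergents:
  p_0/q_0 = 20/1
  p_1/q_1 = 21/1
  p_2/q_2 = 125/6
  p_3/q_3 = 146/7
  p_4/q_4 = 5965/286
  p_5/q_5 = 6111/293
  p_6/q_6 = 36520/1751
  p_7/q_7 = 42631/2044
q_6 = 1751 ≤ 1807 < 2044 = q_7, so the answer is 36520/1751.

36520/1751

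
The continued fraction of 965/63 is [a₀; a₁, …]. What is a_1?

965 = 15·63 + 20   →  a_0 = 15
63 = 3·20 + 3   →  a_1 = 3

3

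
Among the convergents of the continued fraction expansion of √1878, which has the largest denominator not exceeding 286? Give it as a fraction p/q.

5677/131

√1878 = [43; 2, 1, 42, 1, 2, 86, …] (period length 6).
Convergents:
  p_0/q_0 = 43/1
  p_1/q_1 = 87/2
  p_2/q_2 = 130/3
  p_3/q_3 = 5547/128
  p_4/q_4 = 5677/131
  p_5/q_5 = 16901/390
q_4 = 131 ≤ 286 < 390 = q_5, so the answer is 5677/131.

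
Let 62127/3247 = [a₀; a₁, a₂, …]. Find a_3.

62127 = 19·3247 + 434   →  a_0 = 19
3247 = 7·434 + 209   →  a_1 = 7
434 = 2·209 + 16   →  a_2 = 2
209 = 13·16 + 1   →  a_3 = 13

13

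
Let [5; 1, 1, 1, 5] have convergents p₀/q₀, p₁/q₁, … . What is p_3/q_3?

Using pₖ = aₖpₖ₋₁ + pₖ₋₂, qₖ = aₖqₖ₋₁ + qₖ₋₂ (with p₋₁=1, p₋₂=0, q₋₁=0, q₋₂=1):
  k=0: a=5, p=5, q=1
  k=1: a=1, p=6, q=1
  k=2: a=1, p=11, q=2
  k=3: a=1, p=17, q=3

17/3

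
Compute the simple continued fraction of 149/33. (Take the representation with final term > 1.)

[4; 1, 1, 16]

149 = 4·33 + 17
33 = 1·17 + 16
17 = 1·16 + 1
16 = 16·1 + 0  (stop)
So 149/33 = [4; 1, 1, 16].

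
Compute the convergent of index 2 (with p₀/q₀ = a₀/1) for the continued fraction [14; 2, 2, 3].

72/5

Using pₖ = aₖpₖ₋₁ + pₖ₋₂, qₖ = aₖqₖ₋₁ + qₖ₋₂ (with p₋₁=1, p₋₂=0, q₋₁=0, q₋₂=1):
  k=0: a=14, p=14, q=1
  k=1: a=2, p=29, q=2
  k=2: a=2, p=72, q=5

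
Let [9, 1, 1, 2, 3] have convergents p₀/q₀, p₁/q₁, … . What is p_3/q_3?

Using pₖ = aₖpₖ₋₁ + pₖ₋₂, qₖ = aₖqₖ₋₁ + qₖ₋₂ (with p₋₁=1, p₋₂=0, q₋₁=0, q₋₂=1):
  k=0: a=9, p=9, q=1
  k=1: a=1, p=10, q=1
  k=2: a=1, p=19, q=2
  k=3: a=2, p=48, q=5

48/5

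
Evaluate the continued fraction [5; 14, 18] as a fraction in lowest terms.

1283/253

Fold from the inside: start with 18/1.
  14 + 1/18 = 253/18
  5 + 18/253 = 1283/253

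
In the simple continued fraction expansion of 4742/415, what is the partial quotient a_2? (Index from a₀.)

2

4742 = 11·415 + 177   →  a_0 = 11
415 = 2·177 + 61   →  a_1 = 2
177 = 2·61 + 55   →  a_2 = 2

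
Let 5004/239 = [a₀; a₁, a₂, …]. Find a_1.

5004 = 20·239 + 224   →  a_0 = 20
239 = 1·224 + 15   →  a_1 = 1

1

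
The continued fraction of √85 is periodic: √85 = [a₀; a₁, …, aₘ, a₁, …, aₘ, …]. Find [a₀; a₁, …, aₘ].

a₀ = ⌊√85⌋ = 9.
With m₀=0, d₀=1 and mₖ₊₁ = dₖaₖ − mₖ, dₖ₊₁ = (n − mₖ₊₁²)/dₖ, aₖ₊₁ = ⌊(a₀+mₖ₊₁)/dₖ₊₁⌋:
  k=1: m=9, d=4, a=4
  k=2: m=7, d=9, a=1
  k=3: m=2, d=9, a=1
  k=4: m=7, d=4, a=4
  k=5: m=9, d=1, a=18
d=1 and a=2a₀=18 at k=5, so the next step gives (m, d) = (9, 4) again — its k=1 value — and the period has length 5.

[9; 4, 1, 1, 4, 18]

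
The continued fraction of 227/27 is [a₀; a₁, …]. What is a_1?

2

227 = 8·27 + 11   →  a_0 = 8
27 = 2·11 + 5   →  a_1 = 2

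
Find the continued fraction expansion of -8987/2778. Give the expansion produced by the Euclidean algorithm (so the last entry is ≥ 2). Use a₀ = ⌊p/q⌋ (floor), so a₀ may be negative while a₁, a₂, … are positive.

[-4; 1, 3, 3, 1, 14, 11]

-8987 = -4·2778 + 2125
2778 = 1·2125 + 653
2125 = 3·653 + 166
653 = 3·166 + 155
166 = 1·155 + 11
155 = 14·11 + 1
11 = 11·1 + 0  (stop)
So -8987/2778 = [-4; 1, 3, 3, 1, 14, 11].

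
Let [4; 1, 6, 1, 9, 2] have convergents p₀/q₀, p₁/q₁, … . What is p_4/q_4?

Using pₖ = aₖpₖ₋₁ + pₖ₋₂, qₖ = aₖqₖ₋₁ + qₖ₋₂ (with p₋₁=1, p₋₂=0, q₋₁=0, q₋₂=1):
  k=0: a=4, p=4, q=1
  k=1: a=1, p=5, q=1
  k=2: a=6, p=34, q=7
  k=3: a=1, p=39, q=8
  k=4: a=9, p=385, q=79

385/79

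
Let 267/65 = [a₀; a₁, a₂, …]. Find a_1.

267 = 4·65 + 7   →  a_0 = 4
65 = 9·7 + 2   →  a_1 = 9

9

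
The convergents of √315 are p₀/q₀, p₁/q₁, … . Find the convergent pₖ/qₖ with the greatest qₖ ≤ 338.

√315 = [17; 1, 2, 1, 34, …] (period length 4).
Convergents:
  p_0/q_0 = 17/1
  p_1/q_1 = 18/1
  p_2/q_2 = 53/3
  p_3/q_3 = 71/4
  p_4/q_4 = 2467/139
  p_5/q_5 = 2538/143
  p_6/q_6 = 7543/425
q_5 = 143 ≤ 338 < 425 = q_6, so the answer is 2538/143.

2538/143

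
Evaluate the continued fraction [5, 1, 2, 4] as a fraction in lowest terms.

Using pₖ = aₖpₖ₋₁ + pₖ₋₂ and qₖ = aₖqₖ₋₁ + qₖ₋₂:
  k=0: a=5, p=5, q=1
  k=1: a=1, p=6, q=1
  k=2: a=2, p=17, q=3
  k=3: a=4, p=74, q=13

74/13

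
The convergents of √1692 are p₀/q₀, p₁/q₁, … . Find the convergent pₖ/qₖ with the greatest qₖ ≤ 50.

√1692 = [41; 7, 2, 7, 82, …] (period length 4).
Convergents:
  p_0/q_0 = 41/1
  p_1/q_1 = 288/7
  p_2/q_2 = 617/15
  p_3/q_3 = 4607/112
q_2 = 15 ≤ 50 < 112 = q_3, so the answer is 617/15.

617/15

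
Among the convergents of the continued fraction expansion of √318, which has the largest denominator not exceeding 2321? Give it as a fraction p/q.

22897/1284

√318 = [17; 1, 4, 1, 34, …] (period length 4).
Convergents:
  p_0/q_0 = 17/1
  p_1/q_1 = 18/1
  p_2/q_2 = 89/5
  p_3/q_3 = 107/6
  p_4/q_4 = 3727/209
  p_5/q_5 = 3834/215
  p_6/q_6 = 19063/1069
  p_7/q_7 = 22897/1284
  p_8/q_8 = 797561/44725
q_7 = 1284 ≤ 2321 < 44725 = q_8, so the answer is 22897/1284.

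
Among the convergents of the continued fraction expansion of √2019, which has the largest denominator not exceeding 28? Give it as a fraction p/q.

674/15

√2019 = [44; 1, 13, 1, 88, …] (period length 4).
Convergents:
  p_0/q_0 = 44/1
  p_1/q_1 = 45/1
  p_2/q_2 = 629/14
  p_3/q_3 = 674/15
  p_4/q_4 = 59941/1334
q_3 = 15 ≤ 28 < 1334 = q_4, so the answer is 674/15.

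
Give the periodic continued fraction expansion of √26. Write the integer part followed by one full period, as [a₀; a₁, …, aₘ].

[5; 10]

a₀ = ⌊√26⌋ = 5.
With m₀=0, d₀=1 and mₖ₊₁ = dₖaₖ − mₖ, dₖ₊₁ = (n − mₖ₊₁²)/dₖ, aₖ₊₁ = ⌊(a₀+mₖ₊₁)/dₖ₊₁⌋:
  k=1: m=5, d=1, a=10
d=1 and a=2a₀=10 at k=1, so the next step gives (m, d) = (5, 1) again — its k=1 value — and the period has length 1.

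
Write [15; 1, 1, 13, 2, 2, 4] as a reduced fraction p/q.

9497/612

Fold from the inside: start with 4/1.
  2 + 1/4 = 9/4
  2 + 4/9 = 22/9
  13 + 9/22 = 295/22
  1 + 22/295 = 317/295
  1 + 295/317 = 612/317
  15 + 317/612 = 9497/612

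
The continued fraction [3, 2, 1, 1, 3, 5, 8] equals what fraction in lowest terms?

2637/778

Fold from the inside: start with 8/1.
  5 + 1/8 = 41/8
  3 + 8/41 = 131/41
  1 + 41/131 = 172/131
  1 + 131/172 = 303/172
  2 + 172/303 = 778/303
  3 + 303/778 = 2637/778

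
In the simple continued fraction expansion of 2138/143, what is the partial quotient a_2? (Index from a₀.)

2138 = 14·143 + 136   →  a_0 = 14
143 = 1·136 + 7   →  a_1 = 1
136 = 19·7 + 3   →  a_2 = 19

19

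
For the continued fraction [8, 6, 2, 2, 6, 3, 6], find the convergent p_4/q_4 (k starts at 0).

Using pₖ = aₖpₖ₋₁ + pₖ₋₂, qₖ = aₖqₖ₋₁ + qₖ₋₂ (with p₋₁=1, p₋₂=0, q₋₁=0, q₋₂=1):
  k=0: a=8, p=8, q=1
  k=1: a=6, p=49, q=6
  k=2: a=2, p=106, q=13
  k=3: a=2, p=261, q=32
  k=4: a=6, p=1672, q=205

1672/205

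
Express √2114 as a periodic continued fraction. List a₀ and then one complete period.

a₀ = ⌊√2114⌋ = 45.

[45; 1, 44, 1, 90]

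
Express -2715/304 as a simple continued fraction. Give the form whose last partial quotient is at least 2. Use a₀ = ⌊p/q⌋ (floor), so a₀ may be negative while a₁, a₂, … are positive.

[-9; 14, 2, 10]

-2715 = -9·304 + 21
304 = 14·21 + 10
21 = 2·10 + 1
10 = 10·1 + 0  (stop)
So -2715/304 = [-9; 14, 2, 10].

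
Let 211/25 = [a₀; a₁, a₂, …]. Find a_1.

211 = 8·25 + 11   →  a_0 = 8
25 = 2·11 + 3   →  a_1 = 2

2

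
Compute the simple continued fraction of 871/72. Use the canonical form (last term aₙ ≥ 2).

[12; 10, 3, 2]

871 = 12*72 + 7
72 = 10*7 + 2
7 = 3*2 + 1
2 = 2*1 + 0  (stop)
So 871/72 = [12; 10, 3, 2].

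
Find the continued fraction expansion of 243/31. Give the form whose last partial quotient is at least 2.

243 = 7*31 + 26
31 = 1*26 + 5
26 = 5*5 + 1
5 = 5*1 + 0  (stop)
So 243/31 = [7; 1, 5, 5].

[7; 1, 5, 5]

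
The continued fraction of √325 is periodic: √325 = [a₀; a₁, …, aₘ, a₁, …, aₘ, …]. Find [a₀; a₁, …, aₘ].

[18; 36]

a₀ = ⌊√325⌋ = 18.
With m₀=0, d₀=1 and mₖ₊₁ = dₖaₖ − mₖ, dₖ₊₁ = (n − mₖ₊₁²)/dₖ, aₖ₊₁ = ⌊(a₀+mₖ₊₁)/dₖ₊₁⌋:
  k=1: m=18, d=1, a=36
d=1 and a=2a₀=36 at k=1, so the next step gives (m, d) = (18, 1) again — its k=1 value — and the period has length 1.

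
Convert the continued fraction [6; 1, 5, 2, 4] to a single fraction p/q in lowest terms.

Using pₖ = aₖpₖ₋₁ + pₖ₋₂ and qₖ = aₖqₖ₋₁ + qₖ₋₂:
  k=0: a=6, p=6, q=1
  k=1: a=1, p=7, q=1
  k=2: a=5, p=41, q=6
  k=3: a=2, p=89, q=13
  k=4: a=4, p=397, q=58

397/58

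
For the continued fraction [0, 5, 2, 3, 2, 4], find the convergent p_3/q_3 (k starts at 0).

7/38

Using pₖ = aₖpₖ₋₁ + pₖ₋₂, qₖ = aₖqₖ₋₁ + qₖ₋₂ (with p₋₁=1, p₋₂=0, q₋₁=0, q₋₂=1):
  k=0: a=0, p=0, q=1
  k=1: a=5, p=1, q=5
  k=2: a=2, p=2, q=11
  k=3: a=3, p=7, q=38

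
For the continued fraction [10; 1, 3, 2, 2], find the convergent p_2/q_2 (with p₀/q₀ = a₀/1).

43/4

Using pₖ = aₖpₖ₋₁ + pₖ₋₂, qₖ = aₖqₖ₋₁ + qₖ₋₂ (with p₋₁=1, p₋₂=0, q₋₁=0, q₋₂=1):
  k=0: a=10, p=10, q=1
  k=1: a=1, p=11, q=1
  k=2: a=3, p=43, q=4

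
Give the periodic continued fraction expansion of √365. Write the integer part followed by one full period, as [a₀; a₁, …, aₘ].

[19; 9, 1, 1, 9, 38]

a₀ = ⌊√365⌋ = 19.
With m₀=0, d₀=1 and mₖ₊₁ = dₖaₖ − mₖ, dₖ₊₁ = (n − mₖ₊₁²)/dₖ, aₖ₊₁ = ⌊(a₀+mₖ₊₁)/dₖ₊₁⌋:
  k=1: m=19, d=4, a=9
  k=2: m=17, d=19, a=1
  k=3: m=2, d=19, a=1
  k=4: m=17, d=4, a=9
  k=5: m=19, d=1, a=38
d=1 and a=2a₀=38 at k=5, so the next step gives (m, d) = (19, 4) again — its k=1 value — and the period has length 5.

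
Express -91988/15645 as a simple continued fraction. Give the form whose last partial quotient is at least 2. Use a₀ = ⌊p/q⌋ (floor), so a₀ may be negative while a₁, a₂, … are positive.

-91988 = -6·15645 + 1882
15645 = 8·1882 + 589
1882 = 3·589 + 115
589 = 5·115 + 14
115 = 8·14 + 3
14 = 4·3 + 2
3 = 1·2 + 1
2 = 2·1 + 0  (stop)
So -91988/15645 = [-6; 8, 3, 5, 8, 4, 1, 2].

[-6; 8, 3, 5, 8, 4, 1, 2]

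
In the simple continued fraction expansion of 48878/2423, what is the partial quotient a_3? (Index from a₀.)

48878 = 20·2423 + 418   →  a_0 = 20
2423 = 5·418 + 333   →  a_1 = 5
418 = 1·333 + 85   →  a_2 = 1
333 = 3·85 + 78   →  a_3 = 3

3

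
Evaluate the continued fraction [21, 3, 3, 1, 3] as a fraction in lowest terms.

1044/49

Using pₖ = aₖpₖ₋₁ + pₖ₋₂ and qₖ = aₖqₖ₋₁ + qₖ₋₂:
  k=0: a=21, p=21, q=1
  k=1: a=3, p=64, q=3
  k=2: a=3, p=213, q=10
  k=3: a=1, p=277, q=13
  k=4: a=3, p=1044, q=49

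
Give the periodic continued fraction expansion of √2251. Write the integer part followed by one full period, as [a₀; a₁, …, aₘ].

[47; 2, 4, 47, 4, 2, 94]

a₀ = ⌊√2251⌋ = 47.
With m₀=0, d₀=1 and mₖ₊₁ = dₖaₖ − mₖ, dₖ₊₁ = (n − mₖ₊₁²)/dₖ, aₖ₊₁ = ⌊(a₀+mₖ₊₁)/dₖ₊₁⌋:
  k=1: m=47, d=42, a=2
  k=2: m=37, d=21, a=4
  k=3: m=47, d=2, a=47
  k=4: m=47, d=21, a=4
  k=5: m=37, d=42, a=2
  k=6: m=47, d=1, a=94
d=1 and a=2a₀=94 at k=6, so the next step gives (m, d) = (47, 42) again — its k=1 value — and the period has length 6.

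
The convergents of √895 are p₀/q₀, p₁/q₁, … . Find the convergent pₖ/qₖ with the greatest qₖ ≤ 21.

√895 = [29; 1, 10, 1, 58, …] (period length 4).
Convergents:
  p_0/q_0 = 29/1
  p_1/q_1 = 30/1
  p_2/q_2 = 329/11
  p_3/q_3 = 359/12
  p_4/q_4 = 21151/707
q_3 = 12 ≤ 21 < 707 = q_4, so the answer is 359/12.

359/12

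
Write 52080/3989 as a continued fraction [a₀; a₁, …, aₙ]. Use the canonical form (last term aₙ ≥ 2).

52080 = 13×3989 + 223
3989 = 17×223 + 198
223 = 1×198 + 25
198 = 7×25 + 23
25 = 1×23 + 2
23 = 11×2 + 1
2 = 2×1 + 0  (stop)
So 52080/3989 = [13; 17, 1, 7, 1, 11, 2].

[13; 17, 1, 7, 1, 11, 2]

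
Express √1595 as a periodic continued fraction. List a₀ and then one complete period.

[39; 1, 14, 1, 78]

a₀ = ⌊√1595⌋ = 39.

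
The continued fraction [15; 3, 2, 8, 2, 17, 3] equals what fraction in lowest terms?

Using pₖ = aₖpₖ₋₁ + pₖ₋₂ and qₖ = aₖqₖ₋₁ + qₖ₋₂:
  k=0: a=15, p=15, q=1
  k=1: a=3, p=46, q=3
  k=2: a=2, p=107, q=7
  k=3: a=8, p=902, q=59
  k=4: a=2, p=1911, q=125
  k=5: a=17, p=33389, q=2184
  k=6: a=3, p=102078, q=6677

102078/6677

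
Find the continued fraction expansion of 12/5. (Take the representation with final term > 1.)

[2; 2, 2]

12 = 2*5 + 2
5 = 2*2 + 1
2 = 2*1 + 0  (stop)
So 12/5 = [2; 2, 2].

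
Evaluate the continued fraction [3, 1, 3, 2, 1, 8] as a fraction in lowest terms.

426/113

Using pₖ = aₖpₖ₋₁ + pₖ₋₂ and qₖ = aₖqₖ₋₁ + qₖ₋₂:
  k=0: a=3, p=3, q=1
  k=1: a=1, p=4, q=1
  k=2: a=3, p=15, q=4
  k=3: a=2, p=34, q=9
  k=4: a=1, p=49, q=13
  k=5: a=8, p=426, q=113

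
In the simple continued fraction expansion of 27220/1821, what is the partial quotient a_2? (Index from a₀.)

18

27220 = 14·1821 + 1726   →  a_0 = 14
1821 = 1·1726 + 95   →  a_1 = 1
1726 = 18·95 + 16   →  a_2 = 18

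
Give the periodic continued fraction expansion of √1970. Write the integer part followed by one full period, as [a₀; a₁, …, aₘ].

[44; 2, 1, 1, 2, 88]

a₀ = ⌊√1970⌋ = 44.
With m₀=0, d₀=1 and mₖ₊₁ = dₖaₖ − mₖ, dₖ₊₁ = (n − mₖ₊₁²)/dₖ, aₖ₊₁ = ⌊(a₀+mₖ₊₁)/dₖ₊₁⌋:
  k=1: m=44, d=34, a=2
  k=2: m=24, d=41, a=1
  k=3: m=17, d=41, a=1
  k=4: m=24, d=34, a=2
  k=5: m=44, d=1, a=88
d=1 and a=2a₀=88 at k=5, so the next step gives (m, d) = (44, 34) again — its k=1 value — and the period has length 5.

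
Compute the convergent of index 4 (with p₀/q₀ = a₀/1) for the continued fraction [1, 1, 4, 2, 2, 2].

49/27

Using pₖ = aₖpₖ₋₁ + pₖ₋₂, qₖ = aₖqₖ₋₁ + qₖ₋₂ (with p₋₁=1, p₋₂=0, q₋₁=0, q₋₂=1):
  k=0: a=1, p=1, q=1
  k=1: a=1, p=2, q=1
  k=2: a=4, p=9, q=5
  k=3: a=2, p=20, q=11
  k=4: a=2, p=49, q=27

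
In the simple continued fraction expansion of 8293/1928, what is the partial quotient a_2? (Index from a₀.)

3

8293 = 4·1928 + 581   →  a_0 = 4
1928 = 3·581 + 185   →  a_1 = 3
581 = 3·185 + 26   →  a_2 = 3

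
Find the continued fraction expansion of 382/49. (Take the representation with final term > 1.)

[7; 1, 3, 1, 9]

382 = 7*49 + 39
49 = 1*39 + 10
39 = 3*10 + 9
10 = 1*9 + 1
9 = 9*1 + 0  (stop)
So 382/49 = [7; 1, 3, 1, 9].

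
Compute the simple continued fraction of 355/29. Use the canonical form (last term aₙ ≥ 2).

[12; 4, 7]

355 = 12·29 + 7
29 = 4·7 + 1
7 = 7·1 + 0  (stop)
So 355/29 = [12; 4, 7].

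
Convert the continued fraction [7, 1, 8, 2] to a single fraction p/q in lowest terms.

Using pₖ = aₖpₖ₋₁ + pₖ₋₂ and qₖ = aₖqₖ₋₁ + qₖ₋₂:
  k=0: a=7, p=7, q=1
  k=1: a=1, p=8, q=1
  k=2: a=8, p=71, q=9
  k=3: a=2, p=150, q=19

150/19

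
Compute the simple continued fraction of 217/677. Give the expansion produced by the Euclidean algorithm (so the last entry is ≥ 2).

[0; 3, 8, 2, 1, 8]

217 = 0*677 + 217
677 = 3*217 + 26
217 = 8*26 + 9
26 = 2*9 + 8
9 = 1*8 + 1
8 = 8*1 + 0  (stop)
So 217/677 = [0; 3, 8, 2, 1, 8].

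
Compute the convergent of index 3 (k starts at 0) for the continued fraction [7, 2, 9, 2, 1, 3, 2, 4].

Using pₖ = aₖpₖ₋₁ + pₖ₋₂, qₖ = aₖqₖ₋₁ + qₖ₋₂ (with p₋₁=1, p₋₂=0, q₋₁=0, q₋₂=1):
  k=0: a=7, p=7, q=1
  k=1: a=2, p=15, q=2
  k=2: a=9, p=142, q=19
  k=3: a=2, p=299, q=40

299/40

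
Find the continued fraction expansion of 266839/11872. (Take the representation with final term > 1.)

[22; 2, 10, 16, 17, 2]

266839 = 22·11872 + 5655
11872 = 2·5655 + 562
5655 = 10·562 + 35
562 = 16·35 + 2
35 = 17·2 + 1
2 = 2·1 + 0  (stop)
So 266839/11872 = [22; 2, 10, 16, 17, 2].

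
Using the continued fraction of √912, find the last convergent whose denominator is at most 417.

9090/301

√912 = [30; 5, 60, …] (period length 2).
Convergents:
  p_0/q_0 = 30/1
  p_1/q_1 = 151/5
  p_2/q_2 = 9090/301
  p_3/q_3 = 45601/1510
q_2 = 301 ≤ 417 < 1510 = q_3, so the answer is 9090/301.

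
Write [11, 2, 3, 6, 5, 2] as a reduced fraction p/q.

Using pₖ = aₖpₖ₋₁ + pₖ₋₂ and qₖ = aₖqₖ₋₁ + qₖ₋₂:
  k=0: a=11, p=11, q=1
  k=1: a=2, p=23, q=2
  k=2: a=3, p=80, q=7
  k=3: a=6, p=503, q=44
  k=4: a=5, p=2595, q=227
  k=5: a=2, p=5693, q=498

5693/498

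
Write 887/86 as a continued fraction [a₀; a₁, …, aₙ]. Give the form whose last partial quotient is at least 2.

887 = 10·86 + 27
86 = 3·27 + 5
27 = 5·5 + 2
5 = 2·2 + 1
2 = 2·1 + 0  (stop)
So 887/86 = [10; 3, 5, 2, 2].

[10; 3, 5, 2, 2]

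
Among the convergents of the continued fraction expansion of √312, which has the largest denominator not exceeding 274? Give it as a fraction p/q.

3727/211

√312 = [17; 1, 1, 1, 34, …] (period length 4).
Convergents:
  p_0/q_0 = 17/1
  p_1/q_1 = 18/1
  p_2/q_2 = 35/2
  p_3/q_3 = 53/3
  p_4/q_4 = 1837/104
  p_5/q_5 = 1890/107
  p_6/q_6 = 3727/211
  p_7/q_7 = 5617/318
q_6 = 211 ≤ 274 < 318 = q_7, so the answer is 3727/211.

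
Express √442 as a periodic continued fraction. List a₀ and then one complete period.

[21; 42]

a₀ = ⌊√442⌋ = 21.
With m₀=0, d₀=1 and mₖ₊₁ = dₖaₖ − mₖ, dₖ₊₁ = (n − mₖ₊₁²)/dₖ, aₖ₊₁ = ⌊(a₀+mₖ₊₁)/dₖ₊₁⌋:
  k=1: m=21, d=1, a=42
d=1 and a=2a₀=42 at k=1, so the next step gives (m, d) = (21, 1) again — its k=1 value — and the period has length 1.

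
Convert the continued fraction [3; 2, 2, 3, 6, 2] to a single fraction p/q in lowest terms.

Fold from the inside: start with 2/1.
  6 + 1/2 = 13/2
  3 + 2/13 = 41/13
  2 + 13/41 = 95/41
  2 + 41/95 = 231/95
  3 + 95/231 = 788/231

788/231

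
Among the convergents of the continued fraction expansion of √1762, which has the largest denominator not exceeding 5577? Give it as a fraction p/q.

148050/3527

√1762 = [41; 1, 40, 1, 82, …] (period length 4).
Convergents:
  p_0/q_0 = 41/1
  p_1/q_1 = 42/1
  p_2/q_2 = 1721/41
  p_3/q_3 = 1763/42
  p_4/q_4 = 146287/3485
  p_5/q_5 = 148050/3527
  p_6/q_6 = 6068287/144565
q_5 = 3527 ≤ 5577 < 144565 = q_6, so the answer is 148050/3527.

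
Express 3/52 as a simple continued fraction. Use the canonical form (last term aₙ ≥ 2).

[0; 17, 3]

3 = 0·52 + 3
52 = 17·3 + 1
3 = 3·1 + 0  (stop)
So 3/52 = [0; 17, 3].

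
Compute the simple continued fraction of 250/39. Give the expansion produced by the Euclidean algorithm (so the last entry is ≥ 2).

[6; 2, 2, 3, 2]

250 = 6·39 + 16
39 = 2·16 + 7
16 = 2·7 + 2
7 = 3·2 + 1
2 = 2·1 + 0  (stop)
So 250/39 = [6; 2, 2, 3, 2].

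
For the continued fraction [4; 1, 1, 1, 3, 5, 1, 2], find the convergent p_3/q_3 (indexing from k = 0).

14/3

Using pₖ = aₖpₖ₋₁ + pₖ₋₂, qₖ = aₖqₖ₋₁ + qₖ₋₂ (with p₋₁=1, p₋₂=0, q₋₁=0, q₋₂=1):
  k=0: a=4, p=4, q=1
  k=1: a=1, p=5, q=1
  k=2: a=1, p=9, q=2
  k=3: a=1, p=14, q=3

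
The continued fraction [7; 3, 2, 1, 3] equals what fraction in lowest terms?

Using pₖ = aₖpₖ₋₁ + pₖ₋₂ and qₖ = aₖqₖ₋₁ + qₖ₋₂:
  k=0: a=7, p=7, q=1
  k=1: a=3, p=22, q=3
  k=2: a=2, p=51, q=7
  k=3: a=1, p=73, q=10
  k=4: a=3, p=270, q=37

270/37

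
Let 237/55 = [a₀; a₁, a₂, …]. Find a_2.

4

237 = 4·55 + 17   →  a_0 = 4
55 = 3·17 + 4   →  a_1 = 3
17 = 4·4 + 1   →  a_2 = 4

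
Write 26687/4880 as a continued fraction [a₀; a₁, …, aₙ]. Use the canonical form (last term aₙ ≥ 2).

26687 = 5×4880 + 2287
4880 = 2×2287 + 306
2287 = 7×306 + 145
306 = 2×145 + 16
145 = 9×16 + 1
16 = 16×1 + 0  (stop)
So 26687/4880 = [5; 2, 7, 2, 9, 16].

[5; 2, 7, 2, 9, 16]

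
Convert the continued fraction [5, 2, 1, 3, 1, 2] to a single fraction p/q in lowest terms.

Using pₖ = aₖpₖ₋₁ + pₖ₋₂ and qₖ = aₖqₖ₋₁ + qₖ₋₂:
  k=0: a=5, p=5, q=1
  k=1: a=2, p=11, q=2
  k=2: a=1, p=16, q=3
  k=3: a=3, p=59, q=11
  k=4: a=1, p=75, q=14
  k=5: a=2, p=209, q=39

209/39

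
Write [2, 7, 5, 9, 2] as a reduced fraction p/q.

Using pₖ = aₖpₖ₋₁ + pₖ₋₂ and qₖ = aₖqₖ₋₁ + qₖ₋₂:
  k=0: a=2, p=2, q=1
  k=1: a=7, p=15, q=7
  k=2: a=5, p=77, q=36
  k=3: a=9, p=708, q=331
  k=4: a=2, p=1493, q=698

1493/698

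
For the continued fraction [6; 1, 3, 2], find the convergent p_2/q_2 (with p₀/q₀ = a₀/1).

Using pₖ = aₖpₖ₋₁ + pₖ₋₂, qₖ = aₖqₖ₋₁ + qₖ₋₂ (with p₋₁=1, p₋₂=0, q₋₁=0, q₋₂=1):
  k=0: a=6, p=6, q=1
  k=1: a=1, p=7, q=1
  k=2: a=3, p=27, q=4

27/4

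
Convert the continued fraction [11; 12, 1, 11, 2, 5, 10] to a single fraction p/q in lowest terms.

199648/18023

Using pₖ = aₖpₖ₋₁ + pₖ₋₂ and qₖ = aₖqₖ₋₁ + qₖ₋₂:
  k=0: a=11, p=11, q=1
  k=1: a=12, p=133, q=12
  k=2: a=1, p=144, q=13
  k=3: a=11, p=1717, q=155
  k=4: a=2, p=3578, q=323
  k=5: a=5, p=19607, q=1770
  k=6: a=10, p=199648, q=18023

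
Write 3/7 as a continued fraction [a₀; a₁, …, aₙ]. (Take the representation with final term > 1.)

[0; 2, 3]

3 = 0*7 + 3
7 = 2*3 + 1
3 = 3*1 + 0  (stop)
So 3/7 = [0; 2, 3].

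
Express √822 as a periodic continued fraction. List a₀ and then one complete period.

a₀ = ⌊√822⌋ = 28.
With m₀=0, d₀=1 and mₖ₊₁ = dₖaₖ − mₖ, dₖ₊₁ = (n − mₖ₊₁²)/dₖ, aₖ₊₁ = ⌊(a₀+mₖ₊₁)/dₖ₊₁⌋:
  k=1: m=28, d=38, a=1
  k=2: m=10, d=19, a=2
  k=3: m=28, d=2, a=28
  k=4: m=28, d=19, a=2
  k=5: m=10, d=38, a=1
  k=6: m=28, d=1, a=56
d=1 and a=2a₀=56 at k=6, so the next step gives (m, d) = (28, 38) again — its k=1 value — and the period has length 6.

[28; 1, 2, 28, 2, 1, 56]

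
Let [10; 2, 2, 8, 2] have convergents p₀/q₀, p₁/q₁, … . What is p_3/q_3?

437/42

Using pₖ = aₖpₖ₋₁ + pₖ₋₂, qₖ = aₖqₖ₋₁ + qₖ₋₂ (with p₋₁=1, p₋₂=0, q₋₁=0, q₋₂=1):
  k=0: a=10, p=10, q=1
  k=1: a=2, p=21, q=2
  k=2: a=2, p=52, q=5
  k=3: a=8, p=437, q=42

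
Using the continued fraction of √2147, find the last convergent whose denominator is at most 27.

√2147 = [46; 2, 1, 45, 1, 2, 92, …] (period length 6).
Convergents:
  p_0/q_0 = 46/1
  p_1/q_1 = 93/2
  p_2/q_2 = 139/3
  p_3/q_3 = 6348/137
q_2 = 3 ≤ 27 < 137 = q_3, so the answer is 139/3.

139/3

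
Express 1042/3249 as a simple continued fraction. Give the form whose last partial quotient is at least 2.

[0; 3, 8, 2, 8, 3, 2]

1042 = 0×3249 + 1042
3249 = 3×1042 + 123
1042 = 8×123 + 58
123 = 2×58 + 7
58 = 8×7 + 2
7 = 3×2 + 1
2 = 2×1 + 0  (stop)
So 1042/3249 = [0; 3, 8, 2, 8, 3, 2].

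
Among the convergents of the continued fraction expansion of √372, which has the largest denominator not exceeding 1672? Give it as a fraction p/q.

√372 = [19; 3, 2, 12, 2, 3, 38, …] (period length 6).
Convergents:
  p_0/q_0 = 19/1
  p_1/q_1 = 58/3
  p_2/q_2 = 135/7
  p_3/q_3 = 1678/87
  p_4/q_4 = 3491/181
  p_5/q_5 = 12151/630
  p_6/q_6 = 465229/24121
q_5 = 630 ≤ 1672 < 24121 = q_6, so the answer is 12151/630.

12151/630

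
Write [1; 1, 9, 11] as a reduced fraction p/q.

Fold from the inside: start with 11/1.
  9 + 1/11 = 100/11
  1 + 11/100 = 111/100
  1 + 100/111 = 211/111

211/111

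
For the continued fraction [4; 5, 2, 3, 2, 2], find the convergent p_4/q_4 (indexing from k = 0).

364/87

Using pₖ = aₖpₖ₋₁ + pₖ₋₂, qₖ = aₖqₖ₋₁ + qₖ₋₂ (with p₋₁=1, p₋₂=0, q₋₁=0, q₋₂=1):
  k=0: a=4, p=4, q=1
  k=1: a=5, p=21, q=5
  k=2: a=2, p=46, q=11
  k=3: a=3, p=159, q=38
  k=4: a=2, p=364, q=87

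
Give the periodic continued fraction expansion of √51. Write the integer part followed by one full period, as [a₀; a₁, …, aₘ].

[7; 7, 14]

a₀ = ⌊√51⌋ = 7.
With m₀=0, d₀=1 and mₖ₊₁ = dₖaₖ − mₖ, dₖ₊₁ = (n − mₖ₊₁²)/dₖ, aₖ₊₁ = ⌊(a₀+mₖ₊₁)/dₖ₊₁⌋:
  k=1: m=7, d=2, a=7
  k=2: m=7, d=1, a=14
d=1 and a=2a₀=14 at k=2, so the next step gives (m, d) = (7, 2) again — its k=1 value — and the period has length 2.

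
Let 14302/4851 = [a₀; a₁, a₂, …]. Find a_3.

3

14302 = 2·4851 + 4600   →  a_0 = 2
4851 = 1·4600 + 251   →  a_1 = 1
4600 = 18·251 + 82   →  a_2 = 18
251 = 3·82 + 5   →  a_3 = 3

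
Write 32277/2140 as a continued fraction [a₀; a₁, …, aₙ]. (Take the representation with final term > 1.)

[15; 12, 11, 16]

32277 = 15*2140 + 177
2140 = 12*177 + 16
177 = 11*16 + 1
16 = 16*1 + 0  (stop)
So 32277/2140 = [15; 12, 11, 16].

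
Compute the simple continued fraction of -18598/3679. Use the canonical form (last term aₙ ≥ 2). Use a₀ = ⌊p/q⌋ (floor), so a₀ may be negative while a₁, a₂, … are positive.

-18598 = -6·3679 + 3476
3679 = 1·3476 + 203
3476 = 17·203 + 25
203 = 8·25 + 3
25 = 8·3 + 1
3 = 3·1 + 0  (stop)
So -18598/3679 = [-6; 1, 17, 8, 8, 3].

[-6; 1, 17, 8, 8, 3]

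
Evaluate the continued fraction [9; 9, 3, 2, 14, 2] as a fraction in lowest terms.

17678/1941

Using pₖ = aₖpₖ₋₁ + pₖ₋₂ and qₖ = aₖqₖ₋₁ + qₖ₋₂:
  k=0: a=9, p=9, q=1
  k=1: a=9, p=82, q=9
  k=2: a=3, p=255, q=28
  k=3: a=2, p=592, q=65
  k=4: a=14, p=8543, q=938
  k=5: a=2, p=17678, q=1941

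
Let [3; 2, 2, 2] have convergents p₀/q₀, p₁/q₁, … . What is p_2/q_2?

Using pₖ = aₖpₖ₋₁ + pₖ₋₂, qₖ = aₖqₖ₋₁ + qₖ₋₂ (with p₋₁=1, p₋₂=0, q₋₁=0, q₋₂=1):
  k=0: a=3, p=3, q=1
  k=1: a=2, p=7, q=2
  k=2: a=2, p=17, q=5

17/5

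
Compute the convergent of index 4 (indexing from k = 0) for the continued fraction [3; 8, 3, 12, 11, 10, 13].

10649/3413

Using pₖ = aₖpₖ₋₁ + pₖ₋₂, qₖ = aₖqₖ₋₁ + qₖ₋₂ (with p₋₁=1, p₋₂=0, q₋₁=0, q₋₂=1):
  k=0: a=3, p=3, q=1
  k=1: a=8, p=25, q=8
  k=2: a=3, p=78, q=25
  k=3: a=12, p=961, q=308
  k=4: a=11, p=10649, q=3413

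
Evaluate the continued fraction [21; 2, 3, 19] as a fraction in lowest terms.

Fold from the inside: start with 19/1.
  3 + 1/19 = 58/19
  2 + 19/58 = 135/58
  21 + 58/135 = 2893/135

2893/135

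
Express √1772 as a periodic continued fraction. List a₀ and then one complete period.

[42; 10, 1, 1, 20, 1, 1, 10, 84]

a₀ = ⌊√1772⌋ = 42.
With m₀=0, d₀=1 and mₖ₊₁ = dₖaₖ − mₖ, dₖ₊₁ = (n − mₖ₊₁²)/dₖ, aₖ₊₁ = ⌊(a₀+mₖ₊₁)/dₖ₊₁⌋:
  k=1: m=42, d=8, a=10
  k=2: m=38, d=41, a=1
  k=3: m=3, d=43, a=1
  k=4: m=40, d=4, a=20
  k=5: m=40, d=43, a=1
  k=6: m=3, d=41, a=1
  k=7: m=38, d=8, a=10
  k=8: m=42, d=1, a=84
d=1 and a=2a₀=84 at k=8, so the next step gives (m, d) = (42, 8) again — its k=1 value — and the period has length 8.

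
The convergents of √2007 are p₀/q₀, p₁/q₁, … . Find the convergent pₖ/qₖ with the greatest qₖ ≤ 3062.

√2007 = [44; 1, 3, 1, 88, …] (period length 4).
Convergents:
  p_0/q_0 = 44/1
  p_1/q_1 = 45/1
  p_2/q_2 = 179/4
  p_3/q_3 = 224/5
  p_4/q_4 = 19891/444
  p_5/q_5 = 20115/449
  p_6/q_6 = 80236/1791
  p_7/q_7 = 100351/2240
  p_8/q_8 = 8911124/198911
q_7 = 2240 ≤ 3062 < 198911 = q_8, so the answer is 100351/2240.

100351/2240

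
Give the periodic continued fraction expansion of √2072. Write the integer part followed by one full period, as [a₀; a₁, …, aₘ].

a₀ = ⌊√2072⌋ = 45.
With m₀=0, d₀=1 and mₖ₊₁ = dₖaₖ − mₖ, dₖ₊₁ = (n − mₖ₊₁²)/dₖ, aₖ₊₁ = ⌊(a₀+mₖ₊₁)/dₖ₊₁⌋:
  k=1: m=45, d=47, a=1
  k=2: m=2, d=44, a=1
  k=3: m=42, d=7, a=12
  k=4: m=42, d=44, a=1
  k=5: m=2, d=47, a=1
  k=6: m=45, d=1, a=90
d=1 and a=2a₀=90 at k=6, so the next step gives (m, d) = (45, 47) again — its k=1 value — and the period has length 6.

[45; 1, 1, 12, 1, 1, 90]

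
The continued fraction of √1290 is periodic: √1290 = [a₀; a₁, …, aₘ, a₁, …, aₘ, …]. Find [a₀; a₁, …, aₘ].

[35; 1, 10, 1, 70]

a₀ = ⌊√1290⌋ = 35.
With m₀=0, d₀=1 and mₖ₊₁ = dₖaₖ − mₖ, dₖ₊₁ = (n − mₖ₊₁²)/dₖ, aₖ₊₁ = ⌊(a₀+mₖ₊₁)/dₖ₊₁⌋:
  k=1: m=35, d=65, a=1
  k=2: m=30, d=6, a=10
  k=3: m=30, d=65, a=1
  k=4: m=35, d=1, a=70
d=1 and a=2a₀=70 at k=4, so the next step gives (m, d) = (35, 65) again — its k=1 value — and the period has length 4.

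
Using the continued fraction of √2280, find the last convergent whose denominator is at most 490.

18288/383

√2280 = [47; 1, 2, 1, 94, …] (period length 4).
Convergents:
  p_0/q_0 = 47/1
  p_1/q_1 = 48/1
  p_2/q_2 = 143/3
  p_3/q_3 = 191/4
  p_4/q_4 = 18097/379
  p_5/q_5 = 18288/383
  p_6/q_6 = 54673/1145
q_5 = 383 ≤ 490 < 1145 = q_6, so the answer is 18288/383.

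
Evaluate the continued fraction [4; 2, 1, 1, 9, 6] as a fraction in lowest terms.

1288/293

Fold from the inside: start with 6/1.
  9 + 1/6 = 55/6
  1 + 6/55 = 61/55
  1 + 55/61 = 116/61
  2 + 61/116 = 293/116
  4 + 116/293 = 1288/293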